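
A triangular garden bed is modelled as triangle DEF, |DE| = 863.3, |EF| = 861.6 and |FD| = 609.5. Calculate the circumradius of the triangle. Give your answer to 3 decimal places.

By the law of cosines, cos D = (|FD|² + |DE|² − |EF|²) / (2·|FD|·|DE|) ≈ 0.35579, so ∠D ≈ 1.207 rad.
Circumradius = |EF|/(2 sin D) ≈ 460.96.

R ≈ 460.963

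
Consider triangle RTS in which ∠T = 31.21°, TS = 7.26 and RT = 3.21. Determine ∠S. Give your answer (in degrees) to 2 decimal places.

∠S ≈ 20.23°

By the law of cosines, SR² = RT² + TS² − 2·RT·TS·cos T = 23.148, so SR ≈ 4.8112.
Law of cosines again: cos S = (TS² + SR² − RT²)/(2·TS·SR) ≈ 0.93834, so ∠S ≈ 20.23°.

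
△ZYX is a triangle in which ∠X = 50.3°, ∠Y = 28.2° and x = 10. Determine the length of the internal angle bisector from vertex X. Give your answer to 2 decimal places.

t_X ≈ 7.50

The third angle is ∠Z = 180° − ∠Y − ∠X = 101.50°.
Law of sines: z = x·sin Z/sin X ≈ 12.736.
Law of sines: y = x·sin Y/sin X ≈ 6.1418.
The bisector from X has length 2·z·y·cos(∠X/2)/(z+y) ≈ 7.5016.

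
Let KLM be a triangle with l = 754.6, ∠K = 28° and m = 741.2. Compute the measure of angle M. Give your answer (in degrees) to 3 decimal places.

By the law of cosines, k² = l² + m² − 2·l·m·cos K = 1.3112e+05, so k ≈ 362.1.
Law of cosines again: cos M = (k² + l² − m²)/(2·k·l) ≈ 0.27661, so ∠M ≈ 73.94°.

∠M ≈ 73.942°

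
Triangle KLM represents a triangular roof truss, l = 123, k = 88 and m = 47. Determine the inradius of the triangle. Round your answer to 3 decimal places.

Semiperimeter s = (88 + 123 + 47)/2 = 129.
Heron's formula: area = √(129·41·6·82) ≈ 1613.1.
Inradius = area/s = 1613.1/129 ≈ 12.505.

r ≈ 12.505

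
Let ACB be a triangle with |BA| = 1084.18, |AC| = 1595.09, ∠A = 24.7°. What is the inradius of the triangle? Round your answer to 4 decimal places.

210.1207

By the law of cosines, |CB|² = |BA|² + |AC|² − 2·|BA|·|AC|·cos A = 5.7747e+05, so |CB| ≈ 759.92.
Area = ½·|BA|·|AC|·sin A ≈ 3.6132e+05.
Semiperimeter s = (759.92+1084.2+1595.1)/2 = 1719.6.
Inradius = area/s = 3.6132e+05/1719.6 ≈ 210.12.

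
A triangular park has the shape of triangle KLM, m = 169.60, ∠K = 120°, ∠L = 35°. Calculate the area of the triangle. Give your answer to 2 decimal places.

The third angle is ∠M = 180° − ∠K − ∠L = 25.00°.
Law of sines: k = m·sin K/sin M ≈ 347.54.
Law of sines: l = m·sin L/sin M ≈ 230.18.
Area = ½·m·k·sin L ≈ 16904.

area ≈ 16904.23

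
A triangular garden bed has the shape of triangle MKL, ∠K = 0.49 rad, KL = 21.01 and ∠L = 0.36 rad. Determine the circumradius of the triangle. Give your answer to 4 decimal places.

The third angle is ∠M = π − ∠K − ∠L = 2.292 rad.
Law of sines: LM = KL·sin K/sin M ≈ 13.161.
Law of sines: MK = KL·sin L/sin M ≈ 9.8516.
Circumradius = KL/(2 sin M) ≈ 13.983.

13.9828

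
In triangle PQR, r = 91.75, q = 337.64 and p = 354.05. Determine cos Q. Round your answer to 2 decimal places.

By the law of cosines, cos Q = (r² + p² − q²) / (2·r·p) ≈ 0.30428, so ∠Q ≈ 72.28°.

cos Q ≈ 0.30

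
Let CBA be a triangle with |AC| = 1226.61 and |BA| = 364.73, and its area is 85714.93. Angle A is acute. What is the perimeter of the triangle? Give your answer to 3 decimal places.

From area = ½·|BA|·|AC|·sin A, we get sin A = 2·area/(|BA|·|AC|) ≈ 0.38318.
Taking the acute solution, ∠A ≈ 22.53°.
Law of cosines then gives |CB| ≈ 900.63.
Perimeter = 364.73 + 1226.6 + 900.63 = 2492.

2491.969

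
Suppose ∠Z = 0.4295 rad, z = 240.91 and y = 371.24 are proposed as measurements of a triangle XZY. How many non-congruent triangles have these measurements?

2

y·sin Z = 371.24·sin(0.4295 rad) ≈ 154.6.
Since y sin Z < z < y (154.6 < 240.91 < 371.24), two triangles exist.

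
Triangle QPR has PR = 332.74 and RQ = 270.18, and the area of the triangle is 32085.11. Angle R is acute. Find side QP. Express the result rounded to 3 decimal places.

From area = ½·PR·RQ·sin R, we get sin R = 2·area/(PR·RQ) ≈ 0.71380.
Taking the acute solution, ∠R ≈ 45.54°.
Law of cosines then gives QP ≈ 240.4.

240.396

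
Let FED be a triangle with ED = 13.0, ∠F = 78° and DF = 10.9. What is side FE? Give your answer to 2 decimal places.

Law of sines: sin E = DF·sin F/ED ≈ 0.82014.
Since ED ≥ DF, only the acute value applies: ∠E ≈ 55.10°.
Then ∠D = 180° − ∠F − ∠E ≈ 46.90°.
Law of sines gives FE = ED·sin D/sin F ≈ 9.7044.

9.70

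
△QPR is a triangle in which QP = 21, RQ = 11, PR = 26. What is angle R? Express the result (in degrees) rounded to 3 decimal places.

By the law of cosines, cos R = (PR² + RQ² − QP²) / (2·PR·RQ) ≈ 0.62238, so ∠R ≈ 51.51°.

51.510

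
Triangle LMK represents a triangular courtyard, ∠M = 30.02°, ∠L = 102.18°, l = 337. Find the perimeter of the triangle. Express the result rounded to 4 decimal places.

764.8849

The third angle is ∠K = 180° − ∠L − ∠M = 47.80°.
Law of sines: m = l·sin M/sin L ≈ 172.48.
Law of sines: k = l·sin K/sin L ≈ 255.4.
Semiperimeter s = (337+172.48+255.4)/2 = 382.44.
Perimeter = 337 + 172.48 + 255.4 = 764.88.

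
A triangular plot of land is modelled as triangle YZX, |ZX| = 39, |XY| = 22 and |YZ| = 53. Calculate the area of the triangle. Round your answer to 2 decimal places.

area ≈ 379.00

Semiperimeter s = (39 + 22 + 53)/2 = 57.
Heron's formula: area = √(57·18·35·4) ≈ 379.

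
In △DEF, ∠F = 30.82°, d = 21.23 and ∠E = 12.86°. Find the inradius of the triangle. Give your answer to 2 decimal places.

1.70

The third angle is ∠D = 180° − ∠E − ∠F = 136.32°.
Law of sines: e = d·sin E/sin D ≈ 6.8418.
Law of sines: f = d·sin F/sin D ≈ 15.749.
Area = ½·d·e·sin F ≈ 37.209.
Semiperimeter s = (21.23+6.8418+15.749)/2 = 21.911.
Inradius = area/s = 37.209/21.911 ≈ 1.6982.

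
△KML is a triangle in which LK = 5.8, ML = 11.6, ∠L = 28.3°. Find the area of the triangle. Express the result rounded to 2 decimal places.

15.95

Area = ½·ML·LK·sin L ≈ 15.948.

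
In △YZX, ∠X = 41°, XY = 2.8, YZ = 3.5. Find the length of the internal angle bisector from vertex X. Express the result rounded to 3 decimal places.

Law of sines: sin Z = XY·sin X/YZ ≈ 0.52485.
Since YZ ≥ XY, only the acute value applies: ∠Z ≈ 31.66°.
Then ∠Y = 180° − ∠X − ∠Z ≈ 107.34°.
Law of sines gives ZX = YZ·sin Y/sin X ≈ 5.0924.
The bisector from X has length 2·ZX·XY·cos(∠X/2)/(ZX+XY) ≈ 3.3845.

3.384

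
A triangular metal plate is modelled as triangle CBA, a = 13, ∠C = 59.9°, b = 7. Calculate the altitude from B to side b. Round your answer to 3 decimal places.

By the law of cosines, c² = b² + a² − 2·b·a·cos C = 126.73, so c ≈ 11.257.
Area = ½·b·a·sin C ≈ 39.364.
The altitude from B has length 2·area/b ≈ 11.247.

11.247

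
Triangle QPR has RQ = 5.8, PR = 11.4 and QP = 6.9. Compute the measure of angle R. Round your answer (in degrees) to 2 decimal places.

By the law of cosines, cos R = (PR² + RQ² − QP²) / (2·PR·RQ) ≈ 0.87712, so ∠R ≈ 28.70°.

28.70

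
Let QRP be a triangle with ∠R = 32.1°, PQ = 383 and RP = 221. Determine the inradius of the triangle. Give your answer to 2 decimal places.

Law of sines: sin Q = RP·sin R/PQ ≈ 0.30663.
Since PQ ≥ RP, only the acute value applies: ∠Q ≈ 17.86°.
Then ∠P = 180° − ∠R − ∠Q ≈ 130.04°.
Law of sines gives QR = PQ·sin P/sin R ≈ 551.76.
Area = ½·PQ·RP·sin P ≈ 32399.
Semiperimeter s = (221+383+551.76)/2 = 577.88.
Inradius = area/s = 32399/577.88 ≈ 56.066.

r ≈ 56.07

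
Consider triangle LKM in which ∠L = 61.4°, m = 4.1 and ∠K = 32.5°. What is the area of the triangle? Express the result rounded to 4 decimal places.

3.9742

The third angle is ∠M = 180° − ∠L − ∠K = 86.10°.
Law of sines: l = m·sin L/sin M ≈ 3.6081.
Law of sines: k = m·sin K/sin M ≈ 2.208.
Area = ½·m·l·sin K ≈ 3.9742.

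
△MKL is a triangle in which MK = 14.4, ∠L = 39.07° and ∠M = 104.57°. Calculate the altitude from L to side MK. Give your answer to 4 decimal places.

The third angle is ∠K = 180° − ∠L − ∠M = 36.36°.
Law of sines: KL = MK·sin M/sin L ≈ 22.113.
Law of sines: LM = MK·sin K/sin L ≈ 13.545.
Area = ½·MK·KL·sin K ≈ 94.389.
The altitude from L has length 2·area/MK ≈ 13.11.

13.1096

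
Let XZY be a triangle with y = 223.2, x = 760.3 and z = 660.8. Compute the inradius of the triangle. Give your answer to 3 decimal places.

Semiperimeter s = (760.3 + 660.8 + 223.2)/2 = 822.15.
Heron's formula: area = √(822.15·61.85·161.35·598.95) ≈ 70101.
Inradius = area/s = 70101/822.15 ≈ 85.266.

85.266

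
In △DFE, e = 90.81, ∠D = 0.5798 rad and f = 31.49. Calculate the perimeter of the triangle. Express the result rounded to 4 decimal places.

By the law of cosines, d² = f² + e² − 2·f·e·cos D = 4453.5, so d ≈ 66.735.
Semiperimeter s = (66.735+31.49+90.81)/2 = 94.517.
Perimeter = 66.735 + 31.49 + 90.81 = 189.03.

189.0349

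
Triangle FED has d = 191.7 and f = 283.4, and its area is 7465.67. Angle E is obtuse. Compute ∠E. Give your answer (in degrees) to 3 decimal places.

164.048

From area = ½·d·f·sin E, we get sin E = 2·area/(d·f) ≈ 0.27484.
Taking the obtuse solution, ∠E ≈ 164.05°.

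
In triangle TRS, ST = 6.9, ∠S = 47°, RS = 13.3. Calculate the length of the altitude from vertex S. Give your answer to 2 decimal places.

h_S ≈ 6.73

By the law of cosines, TR² = RS² + ST² − 2·RS·ST·cos S = 99.326, so TR ≈ 9.9662.
Area = ½·RS·ST·sin S ≈ 33.558.
The altitude from S has length 2·area/TR ≈ 6.7344.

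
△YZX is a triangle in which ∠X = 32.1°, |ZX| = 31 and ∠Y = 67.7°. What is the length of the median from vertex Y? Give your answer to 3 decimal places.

The third angle is ∠Z = 180° − ∠X − ∠Y = 80.20°.
Law of sines: |XY| = |ZX|·sin Z/sin Y ≈ 33.017.
Law of sines: |YZ| = |ZX|·sin X/sin Y ≈ 17.805.
Median from Y: ½√(2·|XY|² + 2·|YZ|² − |ZX|²) ≈ 21.525.

m_Y ≈ 21.525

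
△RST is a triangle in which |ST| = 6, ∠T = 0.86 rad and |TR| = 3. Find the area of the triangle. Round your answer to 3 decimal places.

Area = ½·|ST|·|TR|·sin T ≈ 6.8206.

area ≈ 6.821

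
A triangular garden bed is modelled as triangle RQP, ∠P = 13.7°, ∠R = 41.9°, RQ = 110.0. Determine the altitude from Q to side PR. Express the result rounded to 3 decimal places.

The third angle is ∠Q = 180° − ∠P − ∠R = 124.40°.
Law of sines: QP = RQ·sin R/sin P ≈ 310.18.
Law of sines: PR = RQ·sin Q/sin P ≈ 383.23.
Area = ½·RQ·QP·sin Q ≈ 14076.
The altitude from Q has length 2·area/PR ≈ 73.462.

73.462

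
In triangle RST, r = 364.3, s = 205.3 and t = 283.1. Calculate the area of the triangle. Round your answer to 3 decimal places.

Semiperimeter p = (364.3 + 205.3 + 283.1)/2 = 426.35.
Heron's formula: area = √(426.35·62.05·221.05·143.25) ≈ 28943.

area ≈ 28943.204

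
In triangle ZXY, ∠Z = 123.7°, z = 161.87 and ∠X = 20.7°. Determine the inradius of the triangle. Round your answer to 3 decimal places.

r ≈ 18.844

The third angle is ∠Y = 180° − ∠Z − ∠X = 35.60°.
Law of sines: x = z·sin X/sin Z ≈ 68.774.
Law of sines: y = z·sin Y/sin Z ≈ 113.26.
Area = ½·z·x·sin Y ≈ 3240.2.
Semiperimeter s = (161.87+68.774+113.26)/2 = 171.95.
Inradius = area/s = 3240.2/171.95 ≈ 18.844.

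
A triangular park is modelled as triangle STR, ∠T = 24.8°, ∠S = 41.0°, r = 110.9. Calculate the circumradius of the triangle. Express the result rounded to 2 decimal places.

60.79

The third angle is ∠R = 180° − ∠S − ∠T = 114.20°.
Law of sines: s = r·sin S/sin R ≈ 79.767.
Law of sines: t = r·sin T/sin R ≈ 50.999.
Circumradius = r/(2 sin R) ≈ 60.792.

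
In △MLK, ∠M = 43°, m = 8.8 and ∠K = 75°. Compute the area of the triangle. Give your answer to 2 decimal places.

The third angle is ∠L = 180° − ∠K − ∠M = 62.00°.
Law of sines: l = m·sin L/sin M ≈ 11.393.
Law of sines: k = m·sin K/sin M ≈ 12.464.
Area = ½·m·l·sin K ≈ 48.421.

area ≈ 48.42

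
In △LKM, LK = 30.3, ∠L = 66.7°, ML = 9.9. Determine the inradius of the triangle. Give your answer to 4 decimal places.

r ≈ 4.0452

By the law of cosines, KM² = ML² + LK² − 2·ML·LK·cos L = 778.8, so KM ≈ 27.907.
Area = ½·ML·LK·sin L ≈ 137.75.
Semiperimeter s = (27.907+9.9+30.3)/2 = 34.053.
Inradius = area/s = 137.75/34.053 ≈ 4.0452.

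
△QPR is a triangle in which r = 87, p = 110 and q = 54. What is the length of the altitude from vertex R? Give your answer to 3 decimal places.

Semiperimeter s = (54 + 110 + 87)/2 = 125.5.
Heron's formula: area = √(125.5·71.5·15.5·38.5) ≈ 2314.
The altitude from R has length 2·area/r ≈ 53.196.

h_R ≈ 53.196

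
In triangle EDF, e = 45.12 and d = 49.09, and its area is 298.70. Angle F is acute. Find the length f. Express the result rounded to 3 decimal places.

From area = ½·e·d·sin F, we get sin F = 2·area/(e·d) ≈ 0.26971.
Taking the acute solution, ∠F ≈ 15.65°.
Law of cosines then gives f ≈ 13.414.

13.414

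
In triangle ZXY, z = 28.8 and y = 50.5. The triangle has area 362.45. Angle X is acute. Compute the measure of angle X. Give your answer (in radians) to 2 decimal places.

From area = ½·y·z·sin X, we get sin X = 2·area/(y·z) ≈ 0.49842.
Taking the acute solution, ∠X ≈ 0.5218 rad.

0.52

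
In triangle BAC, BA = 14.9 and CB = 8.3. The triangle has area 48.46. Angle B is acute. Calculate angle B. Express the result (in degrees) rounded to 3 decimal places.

From area = ½·CB·BA·sin B, we get sin B = 2·area/(CB·BA) ≈ 0.78370.
Taking the acute solution, ∠B ≈ 51.60°.

51.600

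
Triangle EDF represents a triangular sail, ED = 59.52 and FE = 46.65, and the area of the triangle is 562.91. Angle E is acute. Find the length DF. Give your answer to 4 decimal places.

25.3496

From area = ½·FE·ED·sin E, we get sin E = 2·area/(FE·ED) ≈ 0.40547.
Taking the acute solution, ∠E ≈ 23.92°.
Law of cosines then gives DF ≈ 25.35.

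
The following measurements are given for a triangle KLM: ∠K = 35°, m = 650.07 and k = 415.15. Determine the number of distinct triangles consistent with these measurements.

m·sin K = 650.07·sin(35°) ≈ 372.9.
Since m sin K < k < m (372.9 < 415.15 < 650.07), two triangles exist.

2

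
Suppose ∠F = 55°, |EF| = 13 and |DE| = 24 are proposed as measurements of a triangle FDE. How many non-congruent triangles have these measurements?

|EF|·sin F = 13·sin(55°) ≈ 10.65.
Since |DE| ≥ |EF|, exactly one triangle exists.

1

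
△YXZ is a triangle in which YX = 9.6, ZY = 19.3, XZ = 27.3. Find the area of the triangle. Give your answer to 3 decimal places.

area ≈ 60.496

Semiperimeter s = (27.3 + 19.3 + 9.6)/2 = 28.1.
Heron's formula: area = √(28.1·0.8·8.8·18.5) ≈ 60.496.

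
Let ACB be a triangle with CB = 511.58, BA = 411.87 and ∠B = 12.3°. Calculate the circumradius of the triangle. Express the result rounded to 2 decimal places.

328.72

By the law of cosines, AC² = CB² + BA² − 2·CB·BA·cos B = 19615, so AC ≈ 140.05.
Area = ½·CB·BA·sin B ≈ 22443.
Circumradius = AC/(2 sin B) ≈ 328.72.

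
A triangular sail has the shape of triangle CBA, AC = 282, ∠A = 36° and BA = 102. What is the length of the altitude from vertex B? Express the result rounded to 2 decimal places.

By the law of cosines, CB² = BA² + AC² − 2·BA·AC·cos A = 43387, so CB ≈ 208.3.
Area = ½·BA·AC·sin A ≈ 8453.5.
The altitude from B has length 2·area/AC ≈ 59.954.

59.95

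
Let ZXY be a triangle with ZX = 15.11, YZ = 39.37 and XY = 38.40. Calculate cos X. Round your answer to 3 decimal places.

0.132

By the law of cosines, cos X = (ZX² + XY² − YZ²) / (2·ZX·XY) ≈ 0.13174, so ∠X ≈ 82.43°.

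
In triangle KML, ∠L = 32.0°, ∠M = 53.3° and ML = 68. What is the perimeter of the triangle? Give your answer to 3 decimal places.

perimeter ≈ 158.861

The third angle is ∠K = 180° − ∠M − ∠L = 94.70°.
Law of sines: LK = ML·sin M/sin K ≈ 54.705.
Law of sines: KM = ML·sin L/sin K ≈ 36.156.
Semiperimeter s = (68+54.705+36.156)/2 = 79.43.
Perimeter = 68 + 54.705 + 36.156 = 158.86.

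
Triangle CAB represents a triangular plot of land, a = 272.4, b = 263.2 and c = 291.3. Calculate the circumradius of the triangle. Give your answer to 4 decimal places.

159.5958

By the law of cosines, cos C = (a² + b² − c²) / (2·a·b) ≈ 0.40881, so ∠C ≈ 65.87°.
Circumradius = c/(2 sin C) ≈ 159.6.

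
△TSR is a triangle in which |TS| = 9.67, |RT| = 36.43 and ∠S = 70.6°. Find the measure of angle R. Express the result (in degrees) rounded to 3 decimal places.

Law of sines: sin R = |TS|·sin S/|RT| ≈ 0.25037.
Since |RT| ≥ |TS|, only the acute value applies: ∠R ≈ 14.50°.
Then ∠T = 180° − ∠S − ∠R ≈ 94.90°.

∠R ≈ 14.499°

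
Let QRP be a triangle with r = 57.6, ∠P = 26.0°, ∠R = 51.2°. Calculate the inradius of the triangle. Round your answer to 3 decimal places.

11.229

The third angle is ∠Q = 180° − ∠R − ∠P = 102.80°.
Law of sines: q = r·sin Q/sin R ≈ 72.072.
Law of sines: p = r·sin P/sin R ≈ 32.4.
Area = ½·r·q·sin P ≈ 909.92.
Semiperimeter s = (72.072+57.6+32.4)/2 = 81.036.
Inradius = area/s = 909.92/81.036 ≈ 11.229.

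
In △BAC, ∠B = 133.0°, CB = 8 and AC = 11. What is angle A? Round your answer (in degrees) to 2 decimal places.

∠A ≈ 32.13°

Law of sines: sin A = CB·sin B/AC ≈ 0.53189.
Since AC ≥ CB, only the acute value applies: ∠A ≈ 32.13°.
Then ∠C = 180° − ∠B − ∠A ≈ 14.87°.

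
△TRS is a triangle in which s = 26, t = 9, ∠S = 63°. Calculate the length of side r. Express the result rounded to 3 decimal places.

28.818

Law of sines: sin T = t·sin S/s ≈ 0.30843.
Since s ≥ t, only the acute value applies: ∠T ≈ 17.96°.
Then ∠R = 180° − ∠S − ∠T ≈ 99.04°.
Law of sines gives r = s·sin R/sin S ≈ 28.818.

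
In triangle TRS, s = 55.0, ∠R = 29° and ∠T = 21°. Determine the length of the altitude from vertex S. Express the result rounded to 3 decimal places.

12.474

The third angle is ∠S = 180° − ∠T − ∠R = 130.00°.
Law of sines: t = s·sin T/sin S ≈ 25.73.
Law of sines: r = s·sin R/sin S ≈ 34.808.
Area = ½·s·t·sin R ≈ 343.04.
The altitude from S has length 2·area/s ≈ 12.474.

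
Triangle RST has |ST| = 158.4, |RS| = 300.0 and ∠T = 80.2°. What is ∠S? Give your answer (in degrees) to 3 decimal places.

68.448

Law of sines: sin R = |ST|·sin T/|RS| ≈ 0.52030.
Since |RS| ≥ |ST|, only the acute value applies: ∠R ≈ 31.35°.
Then ∠S = 180° − ∠T − ∠R ≈ 68.45°.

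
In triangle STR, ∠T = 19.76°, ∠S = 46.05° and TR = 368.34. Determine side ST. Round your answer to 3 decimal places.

The third angle is ∠R = 180° − ∠S − ∠T = 114.19°.
Law of sines: ST = TR·sin R/sin S ≈ 466.7.

466.697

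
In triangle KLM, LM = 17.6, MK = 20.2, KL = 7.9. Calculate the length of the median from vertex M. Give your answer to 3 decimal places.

m_M ≈ 18.528

Median from M: ½√(2·LM² + 2·MK² − KL²) ≈ 18.528.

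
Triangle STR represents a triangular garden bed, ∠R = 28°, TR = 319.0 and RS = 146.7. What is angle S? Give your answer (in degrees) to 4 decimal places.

By the law of cosines, ST² = TR² + RS² − 2·TR·RS·cos R = 40643, so ST ≈ 201.6.
Law of cosines again: cos S = (RS² + ST² − TR²)/(2·RS·ST) ≈ -0.66944, so ∠S ≈ 132.02°.

132.0242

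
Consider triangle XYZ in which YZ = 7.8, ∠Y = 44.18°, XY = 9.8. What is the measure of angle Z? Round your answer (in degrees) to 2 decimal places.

83.55

By the law of cosines, ZX² = XY² + YZ² − 2·XY·YZ·cos Y = 47.242, so ZX ≈ 6.8732.
Law of cosines again: cos Z = (YZ² + ZX² − XY²)/(2·YZ·ZX) ≈ 0.11230, so ∠Z ≈ 83.55°.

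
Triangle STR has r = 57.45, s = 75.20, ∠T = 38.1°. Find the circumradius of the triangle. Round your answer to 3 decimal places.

By the law of cosines, t² = r² + s² − 2·r·s·cos T = 2156, so t ≈ 46.433.
Area = ½·r·s·sin T ≈ 1332.9.
Circumradius = t/(2 sin T) ≈ 37.626.

37.626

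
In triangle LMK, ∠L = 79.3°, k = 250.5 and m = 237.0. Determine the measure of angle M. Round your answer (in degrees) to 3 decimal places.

48.436

By the law of cosines, l² = m² + k² − 2·m·k·cos L = 96874, so l ≈ 311.25.
Law of cosines again: cos M = (k² + l² − m²)/(2·k·l) ≈ 0.66345, so ∠M ≈ 48.44°.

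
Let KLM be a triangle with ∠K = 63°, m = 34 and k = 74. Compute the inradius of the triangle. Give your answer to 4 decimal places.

Law of sines: sin M = m·sin K/k ≈ 0.40938.
Since k ≥ m, only the acute value applies: ∠M ≈ 24.17°.
Then ∠L = 180° − ∠K − ∠M ≈ 92.83°.
Law of sines gives l = k·sin L/sin K ≈ 82.951.
Area = ½·k·m·sin L ≈ 1256.5.
Semiperimeter s = (74+82.951+34)/2 = 95.475.
Inradius = area/s = 1256.5/95.475 ≈ 13.16.

r ≈ 13.1601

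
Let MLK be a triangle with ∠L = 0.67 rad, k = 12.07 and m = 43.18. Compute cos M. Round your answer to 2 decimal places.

By the law of cosines, l² = k² + m² − 2·k·m·cos L = 1193.2, so l ≈ 34.542.
Law of cosines again: cos M = (l² + k² − m²)/(2·l·k) ≈ -0.63040, so ∠M ≈ 2.253 rad.

-0.63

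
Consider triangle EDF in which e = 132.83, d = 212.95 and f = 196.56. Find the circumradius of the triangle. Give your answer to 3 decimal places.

By the law of cosines, cos E = (d² + f² − e²) / (2·d·f) ≈ 0.79245, so ∠E ≈ 37.59°.
Circumradius = e/(2 sin E) ≈ 108.89.

R ≈ 108.888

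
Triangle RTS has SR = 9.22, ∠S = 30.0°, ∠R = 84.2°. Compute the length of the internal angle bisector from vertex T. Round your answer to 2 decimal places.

The third angle is ∠T = 180° − ∠S − ∠R = 65.80°.
Law of sines: TS = SR·sin R/sin T ≈ 10.057.
Law of sines: RT = SR·sin S/sin T ≈ 5.0542.
The bisector from T has length 2·RT·TS·cos(∠T/2)/(RT+TS) ≈ 5.6484.

t_T ≈ 5.65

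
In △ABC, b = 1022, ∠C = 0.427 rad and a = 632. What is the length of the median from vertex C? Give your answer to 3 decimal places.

m_C ≈ 809.279

By the law of cosines, c² = a² + b² − 2·a·b·cos C = 2.6809e+05, so c ≈ 517.77.
Median from C: ½√(2·a² + 2·b² − c²) ≈ 809.28.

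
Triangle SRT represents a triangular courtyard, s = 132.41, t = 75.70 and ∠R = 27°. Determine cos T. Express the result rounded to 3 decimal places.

0.884

By the law of cosines, r² = t² + s² − 2·t·s·cos R = 5401, so r ≈ 73.492.
Law of cosines again: cos T = (s² + r² − t²)/(2·s·r) ≈ 0.88392, so ∠T ≈ 27.88°.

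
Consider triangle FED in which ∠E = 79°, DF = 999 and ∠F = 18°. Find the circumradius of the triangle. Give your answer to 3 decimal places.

The third angle is ∠D = 180° − ∠F − ∠E = 83.00°.
Law of sines: ED = DF·sin F/sin E ≈ 314.49.
Law of sines: FE = DF·sin D/sin E ≈ 1010.1.
Circumradius = DF/(2 sin E) ≈ 508.85.

R ≈ 508.849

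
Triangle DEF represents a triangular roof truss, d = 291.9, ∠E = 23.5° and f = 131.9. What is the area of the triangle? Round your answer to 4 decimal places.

area ≈ 7676.2406

Area = ½·f·d·sin E ≈ 7676.2.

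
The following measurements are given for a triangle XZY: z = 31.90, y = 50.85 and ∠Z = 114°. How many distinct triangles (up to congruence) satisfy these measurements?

y·sin Z = 50.85·sin(114°) ≈ 46.45.
Since ∠Z is not acute, a triangle exists only if z > y; here z ≤ y, so there is no triangle.

0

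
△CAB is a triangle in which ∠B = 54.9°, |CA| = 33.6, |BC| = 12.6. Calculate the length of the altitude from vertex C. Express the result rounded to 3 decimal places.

10.309

Law of sines: sin A = |BC|·sin B/|CA| ≈ 0.30681.
Since |CA| ≥ |BC|, only the acute value applies: ∠A ≈ 17.87°.
Then ∠C = 180° − ∠B − ∠A ≈ 107.23°.
Law of sines gives |AB| = |CA|·sin C/sin B ≈ 39.225.
Area = ½·|CA|·|BC|·sin C ≈ 202.18.
The altitude from C has length 2·area/|AB| ≈ 10.309.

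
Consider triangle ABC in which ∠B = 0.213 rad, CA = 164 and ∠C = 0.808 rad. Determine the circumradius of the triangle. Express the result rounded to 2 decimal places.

387.90

The third angle is ∠A = π − ∠B − ∠C = 2.121 rad.
Law of sines: BC = CA·sin A/sin B ≈ 661.48.
Law of sines: AB = CA·sin C/sin B ≈ 560.84.
Circumradius = CA/(2 sin B) ≈ 387.9.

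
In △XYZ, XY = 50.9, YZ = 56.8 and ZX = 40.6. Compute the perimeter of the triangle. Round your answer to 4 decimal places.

148.3000

Perimeter = 56.8 + 40.6 + 50.9 = 148.3.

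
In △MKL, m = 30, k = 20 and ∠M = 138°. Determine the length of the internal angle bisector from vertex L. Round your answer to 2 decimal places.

Law of sines: sin K = k·sin M/m ≈ 0.44609.
Since m ≥ k, only the acute value applies: ∠K ≈ 26.49°.
Then ∠L = 180° − ∠M − ∠K ≈ 15.51°.
Law of sines gives l = m·sin L/sin M ≈ 11.987.
The bisector from L has length 2·m·k·cos(∠L/2)/(m+k) ≈ 23.781.

t_L ≈ 23.78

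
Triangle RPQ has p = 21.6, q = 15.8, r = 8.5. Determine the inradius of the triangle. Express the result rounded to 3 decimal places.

2.465

Semiperimeter s = (8.5 + 21.6 + 15.8)/2 = 22.95.
Heron's formula: area = √(22.95·14.45·1.35·7.15) ≈ 56.578.
Inradius = area/s = 56.578/22.95 ≈ 2.4653.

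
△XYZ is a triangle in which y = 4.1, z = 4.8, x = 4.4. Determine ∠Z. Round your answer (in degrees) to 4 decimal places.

68.6593

By the law of cosines, cos Z = (x² + y² − z²) / (2·x·y) ≈ 0.36391, so ∠Z ≈ 68.66°.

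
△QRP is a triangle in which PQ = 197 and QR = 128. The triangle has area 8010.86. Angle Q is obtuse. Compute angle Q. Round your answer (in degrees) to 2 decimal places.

From area = ½·PQ·QR·sin Q, we get sin Q = 2·area/(PQ·QR) ≈ 0.63538.
Taking the obtuse solution, ∠Q ≈ 140.55°.

∠Q ≈ 140.55°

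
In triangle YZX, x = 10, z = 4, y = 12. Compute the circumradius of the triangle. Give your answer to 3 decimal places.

By the law of cosines, cos Y = (z² + x² − y²) / (2·z·x) ≈ -0.35000, so ∠Y ≈ 110.49°.
Circumradius = y/(2 sin Y) ≈ 6.4051.

6.405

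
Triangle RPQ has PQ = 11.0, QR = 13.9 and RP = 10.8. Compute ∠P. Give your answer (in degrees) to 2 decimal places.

∠P ≈ 79.22°

By the law of cosines, cos P = (RP² + PQ² − QR²) / (2·RP·PQ) ≈ 0.18699, so ∠P ≈ 79.22°.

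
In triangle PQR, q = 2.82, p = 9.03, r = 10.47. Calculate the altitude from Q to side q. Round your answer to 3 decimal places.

h_Q ≈ 8.295

Semiperimeter s = (9.03 + 2.82 + 10.47)/2 = 11.16.
Heron's formula: area = √(11.16·2.13·8.34·0.69) ≈ 11.696.
The altitude from Q has length 2·area/q ≈ 8.2949.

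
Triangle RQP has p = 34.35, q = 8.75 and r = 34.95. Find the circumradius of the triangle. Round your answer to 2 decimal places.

By the law of cosines, cos R = (q² + p² − r²) / (2·q·p) ≈ 0.05820, so ∠R ≈ 1.513 rad.
Circumradius = r/(2 sin R) ≈ 17.505.

17.50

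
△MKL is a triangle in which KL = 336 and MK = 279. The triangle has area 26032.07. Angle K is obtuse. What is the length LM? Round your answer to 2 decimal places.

From area = ½·MK·KL·sin K, we get sin K = 2·area/(MK·KL) ≈ 0.55539.
Taking the obtuse solution, ∠K ≈ 146.26°.
Law of cosines then gives LM ≈ 588.77.

588.77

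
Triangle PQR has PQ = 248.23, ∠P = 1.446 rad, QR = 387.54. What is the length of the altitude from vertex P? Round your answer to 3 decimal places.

209.796

Law of sines: sin R = PQ·sin P/QR ≈ 0.63555.
Since QR ≥ PQ, only the acute value applies: ∠R ≈ 0.689 rad.
Then ∠Q = π − ∠P − ∠R ≈ 1.007 rad.
Law of sines gives RP = QR·sin Q/sin P ≈ 330.1.
Area = ½·QR·PQ·sin Q ≈ 40652.
The altitude from P has length 2·area/QR ≈ 209.8.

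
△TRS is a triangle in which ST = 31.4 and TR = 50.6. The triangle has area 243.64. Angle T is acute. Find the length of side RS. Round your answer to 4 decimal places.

From area = ½·ST·TR·sin T, we get sin T = 2·area/(ST·TR) ≈ 0.30669.
Taking the acute solution, ∠T ≈ 17.86°.
Law of cosines then gives RS ≈ 22.842.

22.8424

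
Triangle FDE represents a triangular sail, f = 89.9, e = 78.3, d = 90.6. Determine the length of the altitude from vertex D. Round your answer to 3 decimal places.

70.274

Semiperimeter s = (89.9 + 90.6 + 78.3)/2 = 129.4.
Heron's formula: area = √(129.4·39.5·38.8·51.1) ≈ 3183.4.
The altitude from D has length 2·area/d ≈ 70.274.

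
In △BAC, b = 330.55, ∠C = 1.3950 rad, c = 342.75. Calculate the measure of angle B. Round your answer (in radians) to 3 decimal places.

∠B ≈ 1.252 rad

Law of sines: sin B = b·sin C/c ≈ 0.94954.
Since c ≥ b, only the acute value applies: ∠B ≈ 1.2518 rad.
Then ∠A = π − ∠C − ∠B ≈ 0.4948 rad.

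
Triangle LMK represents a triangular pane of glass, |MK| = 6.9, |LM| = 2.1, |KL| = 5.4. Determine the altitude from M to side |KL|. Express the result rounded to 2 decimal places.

h_M ≈ 1.65

Semiperimeter s = (6.9 + 5.4 + 2.1)/2 = 7.2.
Heron's formula: area = √(7.2·0.3·1.8·5.1) ≈ 4.453.
The altitude from M has length 2·area/|KL| ≈ 1.6492.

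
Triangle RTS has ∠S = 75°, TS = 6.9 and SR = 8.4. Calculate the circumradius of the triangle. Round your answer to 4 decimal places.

By the law of cosines, RT² = TS² + SR² − 2·TS·SR·cos S = 88.168, so RT ≈ 9.3898.
Area = ½·TS·SR·sin S ≈ 27.993.
Circumradius = RT/(2 sin S) ≈ 4.8605.

4.8605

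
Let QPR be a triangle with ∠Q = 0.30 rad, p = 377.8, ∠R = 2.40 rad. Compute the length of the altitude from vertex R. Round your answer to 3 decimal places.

The third angle is ∠P = π − ∠R − ∠Q = 0.442 rad.
Law of sines: q = p·sin Q/sin P ≈ 261.24.
Law of sines: r = p·sin R/sin P ≈ 597.1.
Area = ½·p·q·sin R ≈ 33333.
The altitude from R has length 2·area/r ≈ 111.65.

h_R ≈ 111.648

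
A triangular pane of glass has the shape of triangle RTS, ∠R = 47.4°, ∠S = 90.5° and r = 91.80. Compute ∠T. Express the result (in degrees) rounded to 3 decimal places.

42.100

The third angle is ∠T = 180° − ∠S − ∠R = 42.10°.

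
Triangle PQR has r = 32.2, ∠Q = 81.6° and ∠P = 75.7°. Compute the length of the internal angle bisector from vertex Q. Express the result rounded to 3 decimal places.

t_Q ≈ 34.865

The third angle is ∠R = 180° − ∠P − ∠Q = 22.70°.
Law of sines: p = r·sin P/sin R ≈ 80.855.
Law of sines: q = r·sin Q/sin R ≈ 82.545.
The bisector from Q has length 2·r·p·cos(∠Q/2)/(r+p) ≈ 34.865.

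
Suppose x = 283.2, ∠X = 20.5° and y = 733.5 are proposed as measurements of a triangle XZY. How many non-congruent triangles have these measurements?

2

y·sin X = 733.5·sin(20.5°) ≈ 256.9.
Since y sin X < x < y (256.9 < 283.2 < 733.5), two triangles exist.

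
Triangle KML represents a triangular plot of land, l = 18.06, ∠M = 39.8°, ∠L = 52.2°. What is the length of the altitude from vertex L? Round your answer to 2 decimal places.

14.62

The third angle is ∠K = 180° − ∠M − ∠L = 88.00°.
Law of sines: k = l·sin K/sin L ≈ 22.842.
Law of sines: m = l·sin M/sin L ≈ 14.631.
Area = ½·l·k·sin M ≈ 132.03.
The altitude from L has length 2·area/l ≈ 14.622.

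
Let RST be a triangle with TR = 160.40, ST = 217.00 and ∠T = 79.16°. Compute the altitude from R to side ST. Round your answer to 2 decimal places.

By the law of cosines, RS² = ST² + TR² − 2·ST·TR·cos T = 59725, so RS ≈ 244.39.
Area = ½·ST·TR·sin T ≈ 17093.
The altitude from R has length 2·area/ST ≈ 157.54.

157.54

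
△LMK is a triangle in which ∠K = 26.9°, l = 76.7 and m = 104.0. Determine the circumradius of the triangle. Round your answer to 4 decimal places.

54.9408

By the law of cosines, k² = l² + m² − 2·l·m·cos K = 2471.5, so k ≈ 49.714.
Area = ½·l·m·sin K ≈ 1804.5.
Circumradius = k/(2 sin K) ≈ 54.941.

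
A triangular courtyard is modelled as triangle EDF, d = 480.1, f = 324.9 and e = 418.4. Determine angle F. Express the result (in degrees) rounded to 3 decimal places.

41.693

By the law of cosines, cos F = (e² + d² − f²) / (2·e·d) ≈ 0.74672, so ∠F ≈ 41.69°.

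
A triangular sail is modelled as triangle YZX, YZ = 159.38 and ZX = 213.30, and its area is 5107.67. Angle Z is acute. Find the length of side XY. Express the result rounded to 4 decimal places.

77.7790

From area = ½·YZ·ZX·sin Z, we get sin Z = 2·area/(YZ·ZX) ≈ 0.30049.
Taking the acute solution, ∠Z ≈ 17.49°.
Law of cosines then gives XY ≈ 77.779.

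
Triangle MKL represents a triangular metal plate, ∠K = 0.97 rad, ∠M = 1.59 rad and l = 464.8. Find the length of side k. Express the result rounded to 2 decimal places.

The third angle is ∠L = π − ∠M − ∠K = 0.582 rad.
Law of sines: k = l·sin K/sin L ≈ 697.92.

697.92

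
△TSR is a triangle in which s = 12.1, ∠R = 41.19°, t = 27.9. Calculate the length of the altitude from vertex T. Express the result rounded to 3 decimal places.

By the law of cosines, r² = t² + s² − 2·t·s·cos R = 416.73, so r ≈ 20.414.
Area = ½·t·s·sin R ≈ 111.16.
The altitude from T has length 2·area/t ≈ 7.9686.

7.969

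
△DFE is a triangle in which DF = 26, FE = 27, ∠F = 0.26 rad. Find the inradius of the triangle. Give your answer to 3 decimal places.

r ≈ 3.011

By the law of cosines, ED² = DF² + FE² − 2·DF·FE·cos F = 48.188, so ED ≈ 6.9418.
Area = ½·DF·FE·sin F ≈ 90.235.
Semiperimeter s = (27+6.9418+26)/2 = 29.971.
Inradius = area/s = 90.235/29.971 ≈ 3.0108.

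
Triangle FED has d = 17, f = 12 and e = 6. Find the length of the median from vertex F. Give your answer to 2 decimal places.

Median from F: ½√(2·e² + 2·d² − f²) ≈ 11.247.

m_F ≈ 11.25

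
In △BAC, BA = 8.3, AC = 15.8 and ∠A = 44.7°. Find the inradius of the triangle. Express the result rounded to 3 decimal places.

By the law of cosines, CB² = BA² + AC² − 2·BA·AC·cos A = 132.1, so CB ≈ 11.494.
Area = ½·BA·AC·sin A ≈ 46.122.
Semiperimeter s = (15.8+11.494+8.3)/2 = 17.797.
Inradius = area/s = 46.122/17.797 ≈ 2.5916.

r ≈ 2.592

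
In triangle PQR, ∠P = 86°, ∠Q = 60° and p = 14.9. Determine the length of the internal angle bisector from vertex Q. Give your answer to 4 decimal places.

9.2702

The third angle is ∠R = 180° − ∠P − ∠Q = 34.00°.
Law of sines: q = p·sin Q/sin P ≈ 12.935.
Law of sines: r = p·sin R/sin P ≈ 8.3523.
The bisector from Q has length 2·r·p·cos(∠Q/2)/(r+p) ≈ 9.2702.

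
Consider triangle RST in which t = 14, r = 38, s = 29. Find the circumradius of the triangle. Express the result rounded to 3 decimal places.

By the law of cosines, cos R = (s² + t² − r²) / (2·s·t) ≈ -0.50123, so ∠R ≈ 120.08°.
Circumradius = r/(2 sin R) ≈ 21.957.

21.957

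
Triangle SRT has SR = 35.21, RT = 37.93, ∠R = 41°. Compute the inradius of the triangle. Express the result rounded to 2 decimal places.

8.86

By the law of cosines, TS² = SR² + RT² − 2·SR·RT·cos R = 662.58, so TS ≈ 25.741.
Area = ½·SR·RT·sin R ≈ 438.09.
Semiperimeter s = (37.93+25.741+35.21)/2 = 49.44.
Inradius = area/s = 438.09/49.44 ≈ 8.861.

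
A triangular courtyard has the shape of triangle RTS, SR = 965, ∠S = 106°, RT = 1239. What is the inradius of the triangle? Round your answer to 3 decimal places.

186.701

Law of sines: sin T = SR·sin S/RT ≈ 0.74868.
Since RT ≥ SR, only the acute value applies: ∠T ≈ 48.48°.
Then ∠R = 180° − ∠S − ∠T ≈ 25.52°.
Law of sines gives TS = RT·sin R/sin S ≈ 555.38.
Area = ½·RT·SR·sin R ≈ 2.5759e+05.
Semiperimeter s = (555.38+965+1239)/2 = 1379.7.
Inradius = area/s = 2.5759e+05/1379.7 ≈ 186.7.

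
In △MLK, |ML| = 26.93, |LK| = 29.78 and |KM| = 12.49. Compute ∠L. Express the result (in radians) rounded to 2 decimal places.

By the law of cosines, cos L = (|ML|² + |LK|² − |KM|²) / (2·|ML|·|LK|) ≈ 0.90780, so ∠L ≈ 0.433 rad.

0.43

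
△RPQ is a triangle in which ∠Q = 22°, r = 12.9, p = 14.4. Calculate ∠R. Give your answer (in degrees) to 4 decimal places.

By the law of cosines, q² = r² + p² − 2·r·p·cos Q = 29.303, so q ≈ 5.4132.
Law of cosines again: cos R = (p² + q² − r²)/(2·p·q) ≈ 0.45063, so ∠R ≈ 63.22°.

∠R ≈ 63.2161°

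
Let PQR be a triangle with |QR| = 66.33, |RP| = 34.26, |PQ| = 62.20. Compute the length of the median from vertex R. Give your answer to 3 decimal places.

m_R ≈ 42.656

Median from R: ½√(2·|QR|² + 2·|RP|² − |PQ|²) ≈ 42.656.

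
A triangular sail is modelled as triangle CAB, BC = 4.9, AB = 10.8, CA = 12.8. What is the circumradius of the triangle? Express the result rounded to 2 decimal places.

By the law of cosines, cos C = (BC² + CA² − AB²) / (2·BC·CA) ≈ 0.56768, so ∠C ≈ 0.967 rad.
Circumradius = AB/(2 sin C) ≈ 6.5594.

6.56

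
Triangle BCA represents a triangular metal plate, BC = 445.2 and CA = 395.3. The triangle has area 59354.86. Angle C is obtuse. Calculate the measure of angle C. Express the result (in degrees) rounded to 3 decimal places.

137.582

From area = ½·BC·CA·sin C, we get sin C = 2·area/(BC·CA) ≈ 0.67453.
Taking the obtuse solution, ∠C ≈ 137.58°.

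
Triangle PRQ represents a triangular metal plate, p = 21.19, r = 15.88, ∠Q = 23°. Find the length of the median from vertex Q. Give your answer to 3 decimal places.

18.171

By the law of cosines, q² = p² + r² − 2·p·r·cos Q = 81.696, so q ≈ 9.0386.
Median from Q: ½√(2·p² + 2·r² − q²) ≈ 18.171.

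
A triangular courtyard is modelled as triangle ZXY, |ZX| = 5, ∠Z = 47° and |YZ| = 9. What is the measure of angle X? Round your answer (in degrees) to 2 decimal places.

By the law of cosines, |XY|² = |YZ|² + |ZX|² − 2·|YZ|·|ZX|·cos Z = 44.62, so |XY| ≈ 6.6798.
Law of cosines again: cos X = (|ZX|² + |XY|² − |YZ|²)/(2·|ZX|·|XY|) ≈ -0.17036, so ∠X ≈ 99.81°.

∠X ≈ 99.81°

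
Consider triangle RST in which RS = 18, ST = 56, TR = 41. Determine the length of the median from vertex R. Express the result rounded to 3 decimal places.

m_R ≈ 14.782

Median from R: ½√(2·TR² + 2·RS² − ST²) ≈ 14.782.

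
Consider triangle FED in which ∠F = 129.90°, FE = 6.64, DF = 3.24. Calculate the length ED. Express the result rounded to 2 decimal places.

By the law of cosines, ED² = DF² + FE² − 2·DF·FE·cos F = 82.187, so ED ≈ 9.0657.

9.07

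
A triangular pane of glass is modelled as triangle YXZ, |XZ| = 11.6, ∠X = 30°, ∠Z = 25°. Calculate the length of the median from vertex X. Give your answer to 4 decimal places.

m_X ≈ 8.5238

The third angle is ∠Y = 180° − ∠X − ∠Z = 125.00°.
Law of sines: |ZY| = |XZ|·sin X/sin Y ≈ 7.0805.
Law of sines: |YX| = |XZ|·sin Z/sin Y ≈ 5.9847.
Median from X: ½√(2·|YX|² + 2·|XZ|² − |ZY|²) ≈ 8.5238.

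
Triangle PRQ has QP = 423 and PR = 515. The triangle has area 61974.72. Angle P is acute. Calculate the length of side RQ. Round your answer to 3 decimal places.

293.025

From area = ½·QP·PR·sin P, we get sin P = 2·area/(QP·PR) ≈ 0.56898.
Taking the acute solution, ∠P ≈ 34.68°.
Law of cosines then gives RQ ≈ 293.03.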